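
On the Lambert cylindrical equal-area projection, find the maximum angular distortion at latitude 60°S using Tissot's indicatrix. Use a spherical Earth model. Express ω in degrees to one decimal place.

73.7°

The Lambert cylindrical equal-area projection is the cylindrical equal-area projection with its standard parallel at the equator (φ₀ = 0). Cylindrical equal-area (φ₀ = 0°): h = cos φ / cos 0° along meridians, k = cos 0° / cos φ along parallels; h·k = 1.
At 60°: h = 0.5000, k = 2.000; principal scales a = 2.000, b = 0.5000.
sin(ω/2) = (a − b)/(a + b) = 1.500/2.500 = 0.6000, so ω = 2 arcsin(0.6000) ≈ 73.7°.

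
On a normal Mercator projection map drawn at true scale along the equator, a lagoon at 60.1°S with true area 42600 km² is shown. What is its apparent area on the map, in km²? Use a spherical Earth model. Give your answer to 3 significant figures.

171000 km²

For Mercator, h = k = sec φ (a conformal cylindrical projection has a single point scale, 1/cos φ).
Areal scale = k² = sec²φ = 1/cos²(60.1°) = 1/0.4985² = 4.024.
Apparent area = 42600 × 4.024 ≈ 171000 km².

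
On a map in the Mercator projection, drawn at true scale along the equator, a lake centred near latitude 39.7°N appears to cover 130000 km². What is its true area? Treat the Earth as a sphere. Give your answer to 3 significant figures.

77000 km²

The Mercator projection is conformal; its linear scale factor is the same in every direction and equals sec φ = 1/cos φ.
Areal scale = k² = sec²φ = 1/cos²(39.7°) = 1/0.7694² = 1.689.
True area = apparent / (areal scale) = 130000 / 1.689 ≈ 77000 km².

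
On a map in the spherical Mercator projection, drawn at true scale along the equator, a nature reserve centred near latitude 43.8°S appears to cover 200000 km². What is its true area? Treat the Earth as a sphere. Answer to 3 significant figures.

Mercator is conformal, so the point scale is isotropic: h = k = sec φ = 1/cos φ.
Areal scale = k² = sec²φ = 1/cos²(43.8°) = 1/0.7218² = 1.920.
True area = apparent / (areal scale) = 200000 / 1.920 ≈ 104000 km².

104000 km²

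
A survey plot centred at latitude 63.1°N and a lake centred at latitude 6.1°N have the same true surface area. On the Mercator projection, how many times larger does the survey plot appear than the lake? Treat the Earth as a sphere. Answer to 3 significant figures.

4.83

On Mercator, area is exaggerated by sec²φ = 1/cos²φ.
At 63.1°: sec²(63.1°) = 1/0.4524² = 4.885.
At 6.1°: sec²(6.1°) = 1/0.9943² = 1.011.
Ratio = 4.885/1.011 = cos²(6.1°)/cos²(63.1°) ≈ 4.83.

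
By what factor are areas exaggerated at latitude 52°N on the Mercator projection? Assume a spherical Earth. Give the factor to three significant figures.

2.64

Mercator is conformal, so the point scale is isotropic: h = k = sec φ = 1/cos φ.
Areal scale = k² = sec²φ = 1/cos²(52°) = 1/0.6157² = 2.638.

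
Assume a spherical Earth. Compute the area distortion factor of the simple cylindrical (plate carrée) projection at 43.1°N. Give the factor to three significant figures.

Plate carrée maps x = Rλ, y = Rφ. The meridian scale is h = 1 and the parallel scale is k = 1/cos φ = sec φ.
Areal scale = h·k = 1 × sec φ; at 43.1°, h = 1.000, k = 1.370, so h·k = 1.370.

1.37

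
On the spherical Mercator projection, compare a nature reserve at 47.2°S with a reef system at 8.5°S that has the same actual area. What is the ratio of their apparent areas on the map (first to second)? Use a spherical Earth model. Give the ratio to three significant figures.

Mercator areal scale is sec²φ.
At 47.2°: sec²(47.2°) = 1/0.6794² = 2.166.
At 8.5°: sec²(8.5°) = 1/0.9890² = 1.022.
Ratio = 2.166/1.022 = cos²(8.5°)/cos²(47.2°) ≈ 2.12.

2.12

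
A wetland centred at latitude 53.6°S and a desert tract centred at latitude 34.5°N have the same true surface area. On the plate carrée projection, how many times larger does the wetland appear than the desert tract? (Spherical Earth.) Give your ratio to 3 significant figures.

1.39

For the equirectangular projection with φ₀ = 0 (plate carrée), h = 1 along meridians and k = sec φ along parallels.
Areal scale at 53.6°: h·k = 1.000 × 1.685 = 1.685.
Areal scale at 34.5°: h·k = 1.000 × 1.213 = 1.213.
Ratio = 1.685/1.213 ≈ 1.39.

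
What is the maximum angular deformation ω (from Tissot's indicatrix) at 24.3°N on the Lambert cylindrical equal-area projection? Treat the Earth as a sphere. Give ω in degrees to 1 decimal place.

10.6°

The Lambert cylindrical equal-area projection is the cylindrical equal-area projection with its standard parallel at the equator (φ₀ = 0). Cylindrical equal-area (φ₀ = 0°): h = cos φ / cos 0° along meridians, k = cos 0° / cos φ along parallels; h·k = 1.
At 24.3°: h = 0.9114, k = 1.097; principal scales a = 1.097, b = 0.9114.
sin(ω/2) = (a − b)/(a + b) = 0.1858/2.009 = 0.09250, so ω = 2 arcsin(0.09250) ≈ 10.6°.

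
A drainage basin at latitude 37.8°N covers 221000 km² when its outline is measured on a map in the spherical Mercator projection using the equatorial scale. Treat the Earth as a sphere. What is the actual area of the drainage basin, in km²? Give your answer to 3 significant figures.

138000 km²

The Mercator projection is conformal; its linear scale factor is the same in every direction and equals sec φ = 1/cos φ.
Areal scale = k² = sec²φ = 1/cos²(37.8°) = 1/0.7902² = 1.602.
True area = apparent / (areal scale) = 221000 / 1.602 ≈ 138000 km².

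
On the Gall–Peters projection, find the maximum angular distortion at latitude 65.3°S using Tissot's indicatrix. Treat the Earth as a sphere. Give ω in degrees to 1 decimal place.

57.7°

Gall–Peters is a cylindrical equal-area projection with standard parallels at ±45°. A cylindrical equal-area projection with standard parallel φ₀ has meridian scale h = cos φ / cos φ₀ and parallel scale k = cos φ₀ / cos φ (so areas are preserved, h·k = 1).
At 65.3°: h = 0.5910, k = 1.692; principal scales a = 1.692, b = 0.5910.
sin(ω/2) = (a − b)/(a + b) = 1.101/2.283 = 0.4823, so ω = 2 arcsin(0.4823) ≈ 57.7°.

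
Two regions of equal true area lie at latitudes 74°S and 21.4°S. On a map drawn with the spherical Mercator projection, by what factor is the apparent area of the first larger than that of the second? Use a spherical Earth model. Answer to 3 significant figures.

11.4

Mercator areal scale is sec²φ.
At 74°: sec²(74°) = 1/0.2756² = 13.16.
At 21.4°: sec²(21.4°) = 1/0.9311² = 1.154.
Ratio = 13.16/1.154 = cos²(21.4°)/cos²(74°) ≈ 11.4.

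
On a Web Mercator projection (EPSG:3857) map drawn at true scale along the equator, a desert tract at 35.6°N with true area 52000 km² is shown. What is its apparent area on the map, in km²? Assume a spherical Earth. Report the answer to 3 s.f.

For Mercator, h = k = sec φ (a conformal cylindrical projection has a single point scale, 1/cos φ).
Areal scale = k² = sec²φ = 1/cos²(35.6°) = 1/0.8131² = 1.513.
Apparent area = 52000 × 1.513 ≈ 78700 km².

78700 km²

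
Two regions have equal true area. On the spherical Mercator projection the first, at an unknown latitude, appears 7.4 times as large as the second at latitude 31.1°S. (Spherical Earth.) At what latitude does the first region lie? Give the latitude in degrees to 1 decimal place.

On Mercator, (apparent₁)/(apparent₂) = sec²φ₁ / sec²φ₂ when true areas are equal.
cos²φ₂ / cos²φ₁ = 7.4  ⇒  cos φ₁ = cos 31.1° / √7.4 = 0.8563/2.720 = 0.3148.
φ₁ = arccos(0.3148) ≈ 71.7°.

71.7°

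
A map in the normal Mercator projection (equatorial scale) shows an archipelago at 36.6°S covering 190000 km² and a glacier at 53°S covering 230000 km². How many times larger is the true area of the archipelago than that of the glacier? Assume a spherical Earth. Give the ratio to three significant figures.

1.47

On Mercator the areal scale is sec²φ, so true area = apparent × cos²φ.
True area of archipelago: 190000 × cos²(36.6°) = 190000 × 0.6445 = 122500 km².
True area of glacier: 230000 × cos²(53°) = 230000 × 0.3622 = 83300 km².
Ratio = 122500 / 83300 ≈ 1.47.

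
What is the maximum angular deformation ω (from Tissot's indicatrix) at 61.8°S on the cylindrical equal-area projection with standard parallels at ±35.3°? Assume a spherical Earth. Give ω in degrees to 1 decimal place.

For cylindrical equal-area with standard parallel φ₀, h = cos φ / cos φ₀ and k = cos φ₀ / cos φ, so h·k = 1.
At 61.8°: h = 0.5790, k = 1.727; principal scales a = 1.727, b = 0.5790.
sin(ω/2) = (a − b)/(a + b) = 1.148/2.306 = 0.4978, so ω = 2 arcsin(0.4978) ≈ 59.7°.

59.7°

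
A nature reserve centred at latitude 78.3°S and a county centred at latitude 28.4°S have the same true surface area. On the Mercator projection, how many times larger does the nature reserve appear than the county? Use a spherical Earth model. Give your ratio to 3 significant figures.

Mercator is conformal with k = sec φ, so areal scale = k² = sec²φ.
At 78.3°: sec²(78.3°) = 1/0.2028² = 24.32.
At 28.4°: sec²(28.4°) = 1/0.8796² = 1.292.
Ratio = 24.32/1.292 = cos²(28.4°)/cos²(78.3°) ≈ 18.8.

18.8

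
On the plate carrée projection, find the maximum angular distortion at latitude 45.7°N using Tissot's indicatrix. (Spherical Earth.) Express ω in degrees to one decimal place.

20.5°

In the plate carrée (x = Rλ, y = Rφ), meridians are true-scale (h = 1) and parallels are stretched by k = sec φ.
At 45.7°: h = 1.000, k = 1.432; principal scales a = 1.432, b = 1.000.
sin(ω/2) = (a − b)/(a + b) = 0.4318/2.432 = 0.1776, so ω = 2 arcsin(0.1776) ≈ 20.5°.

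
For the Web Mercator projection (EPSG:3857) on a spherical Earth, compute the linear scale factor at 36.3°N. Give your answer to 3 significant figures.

1.24

The Mercator projection is conformal; its linear scale factor is the same in every direction and equals sec φ = 1/cos φ.
k = 1/cos 36.3° = 1/0.8059 = 1.241.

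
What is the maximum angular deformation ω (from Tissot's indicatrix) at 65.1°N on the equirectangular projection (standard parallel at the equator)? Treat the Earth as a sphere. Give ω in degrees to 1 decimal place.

48.1°

For the equirectangular projection with φ₀ = 0 (plate carrée), h = 1 along meridians and k = sec φ along parallels.
At 65.1°: h = 1.000, k = 2.375; principal scales a = 2.375, b = 1.000.
sin(ω/2) = (a − b)/(a + b) = 1.375/3.375 = 0.4074, so ω = 2 arcsin(0.4074) ≈ 48.1°.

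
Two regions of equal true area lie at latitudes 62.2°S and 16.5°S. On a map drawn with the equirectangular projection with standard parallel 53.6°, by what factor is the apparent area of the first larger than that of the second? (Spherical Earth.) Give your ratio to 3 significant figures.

The equidistant cylindrical projection with φ₀ = 53.6° has h = 1 (meridians true) and k = cos φ₀ / cos φ along parallels.
Areal scale at 62.2°: h·k = 1.000 × 1.272 = 1.272.
Areal scale at 16.5°: h·k = 1.000 × 0.6189 = 0.6189.
Ratio = 1.272/0.6189 ≈ 2.06.

2.06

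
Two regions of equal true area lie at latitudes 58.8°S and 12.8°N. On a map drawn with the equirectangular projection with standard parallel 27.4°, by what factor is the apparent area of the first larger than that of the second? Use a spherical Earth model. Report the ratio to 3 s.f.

1.88

In the equirectangular projection with standard parallel φ₀ = 27.4° (x = Rλ cos φ₀, y = Rφ), meridians are true-scale (h = 1) and the parallel scale is k = cos φ₀ / cos φ.
Areal scale at 58.8°: h·k = 1.000 × 1.714 = 1.714.
Areal scale at 12.8°: h·k = 1.000 × 0.9104 = 0.9104.
Ratio = 1.714/0.9104 ≈ 1.88.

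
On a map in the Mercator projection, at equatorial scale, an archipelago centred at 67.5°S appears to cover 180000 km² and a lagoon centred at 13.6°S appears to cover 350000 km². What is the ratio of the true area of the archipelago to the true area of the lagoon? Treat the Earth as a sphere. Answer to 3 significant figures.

Mercator's areal exaggeration is sec²φ; hence true area = (apparent area) · cos²φ.
True area of archipelago: 180000 × cos²(67.5°) = 180000 × 0.1464 = 26360 km².
True area of lagoon: 350000 × cos²(13.6°) = 350000 × 0.9447 = 330600 km².
Ratio = 26360 / 330600 ≈ 0.0797.

0.0797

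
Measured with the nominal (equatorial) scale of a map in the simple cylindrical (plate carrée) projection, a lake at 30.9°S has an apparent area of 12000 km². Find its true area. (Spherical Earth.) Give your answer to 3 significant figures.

10300 km²

In the plate carrée (x = Rλ, y = Rφ), meridians are true-scale (h = 1) and parallels are stretched by k = sec φ.
Areal scale = h·k = 1 × sec φ; at 30.9°, h = 1.000, k = 1.165, so h·k = 1.165.
True area = apparent / (areal scale) = 12000 / 1.165 ≈ 10300 km².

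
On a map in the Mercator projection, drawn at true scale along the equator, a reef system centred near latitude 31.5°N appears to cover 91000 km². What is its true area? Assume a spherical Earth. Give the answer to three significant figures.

For Mercator, h = k = sec φ (a conformal cylindrical projection has a single point scale, 1/cos φ).
Areal scale = k² = sec²φ = 1/cos²(31.5°) = 1/0.8526² = 1.376.
True area = apparent / (areal scale) = 91000 / 1.376 ≈ 66200 km².

66200 km²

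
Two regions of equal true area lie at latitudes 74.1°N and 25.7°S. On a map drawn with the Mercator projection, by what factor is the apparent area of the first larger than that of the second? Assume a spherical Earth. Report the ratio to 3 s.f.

10.8

Mercator areal scale is sec²φ.
At 74.1°: sec²(74.1°) = 1/0.2740² = 13.32.
At 25.7°: sec²(25.7°) = 1/0.9011² = 1.232.
Ratio = 13.32/1.232 = cos²(25.7°)/cos²(74.1°) ≈ 10.8.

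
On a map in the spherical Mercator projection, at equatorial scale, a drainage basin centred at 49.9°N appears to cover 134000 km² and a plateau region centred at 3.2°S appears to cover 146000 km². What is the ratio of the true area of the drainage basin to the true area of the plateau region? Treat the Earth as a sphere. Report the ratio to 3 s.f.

Since Mercator area scale is 1/cos²φ, the true area equals the apparent area multiplied by cos²φ.
True area of drainage basin: 134000 × cos²(49.9°) = 134000 × 0.4149 = 55600 km².
True area of plateau region: 146000 × cos²(3.2°) = 146000 × 0.9969 = 145500 km².
Ratio = 55600 / 145500 ≈ 0.382.

0.382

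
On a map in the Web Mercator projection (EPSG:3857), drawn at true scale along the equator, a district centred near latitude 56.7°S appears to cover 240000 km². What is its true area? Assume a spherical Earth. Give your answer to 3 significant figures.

72300 km²

The Mercator projection is conformal; its linear scale factor is the same in every direction and equals sec φ = 1/cos φ.
Areal scale = k² = sec²φ = 1/cos²(56.7°) = 1/0.5490² = 3.318.
True area = apparent / (areal scale) = 240000 / 3.318 ≈ 72300 km².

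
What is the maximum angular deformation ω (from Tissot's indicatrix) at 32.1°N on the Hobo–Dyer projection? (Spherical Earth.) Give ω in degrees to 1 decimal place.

7.5°

The Hobo–Dyer projection is cylindrical equal-area with φ₀ = 37.5°. For cylindrical equal-area with standard parallel φ₀, h = cos φ / cos φ₀ and k = cos φ₀ / cos φ, so h·k = 1.
At 32.1°: h = 1.068, k = 0.9365; principal scales a = 1.068, b = 0.9365.
sin(ω/2) = (a − b)/(a + b) = 0.1312/2.004 = 0.06548, so ω = 2 arcsin(0.06548) ≈ 7.5°.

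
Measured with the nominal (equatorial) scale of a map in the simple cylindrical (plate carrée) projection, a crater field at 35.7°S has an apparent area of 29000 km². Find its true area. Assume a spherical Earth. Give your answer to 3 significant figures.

Plate carrée maps x = Rλ, y = Rφ. The meridian scale is h = 1 and the parallel scale is k = 1/cos φ = sec φ.
Areal scale = h·k = 1 × sec φ; at 35.7°, h = 1.000, k = 1.231, so h·k = 1.231.
True area = apparent / (areal scale) = 29000 / 1.231 ≈ 23600 km².

23600 km²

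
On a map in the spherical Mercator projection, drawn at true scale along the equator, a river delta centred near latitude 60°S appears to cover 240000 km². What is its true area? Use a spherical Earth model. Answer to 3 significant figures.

The Mercator projection is conformal; its linear scale factor is the same in every direction and equals sec φ = 1/cos φ.
Areal scale = k² = sec²φ = 1/cos²(60°) = 1/0.5000² = 4.000.
True area = apparent / (areal scale) = 240000 / 4.000 ≈ 60000 km².

60000 km²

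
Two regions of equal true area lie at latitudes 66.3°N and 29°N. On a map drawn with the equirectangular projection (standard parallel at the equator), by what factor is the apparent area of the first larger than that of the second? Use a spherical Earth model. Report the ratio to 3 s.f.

Plate carrée maps x = Rλ, y = Rφ. The meridian scale is h = 1 and the parallel scale is k = 1/cos φ = sec φ.
Areal scale at 66.3°: h·k = 1.000 × 2.488 = 2.488.
Areal scale at 29°: h·k = 1.000 × 1.143 = 1.143.
Ratio = 2.488/1.143 ≈ 2.18.

2.18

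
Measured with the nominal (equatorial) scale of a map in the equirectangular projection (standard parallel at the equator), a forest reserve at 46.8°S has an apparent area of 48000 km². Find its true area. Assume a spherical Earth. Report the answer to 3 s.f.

In the plate carrée (x = Rλ, y = Rφ), meridians are true-scale (h = 1) and parallels are stretched by k = sec φ.
Areal scale = h·k = 1 × sec φ; at 46.8°, h = 1.000, k = 1.461, so h·k = 1.461.
True area = apparent / (areal scale) = 48000 / 1.461 ≈ 32900 km².

32900 km²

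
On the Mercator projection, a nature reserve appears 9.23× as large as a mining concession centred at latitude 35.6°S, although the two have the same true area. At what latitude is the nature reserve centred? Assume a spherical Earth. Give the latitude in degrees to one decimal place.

Mercator areal scale is sec²φ, so apparent-area ratio = sec²φ₁ / sec²φ₂ = cos²φ₂ / cos²φ₁.
cos²φ₂ / cos²φ₁ = 9.23  ⇒  cos φ₁ = cos 35.6° / √9.23 = 0.8131/3.038 = 0.2676.
φ₁ = arccos(0.2676) ≈ 74.5°.

74.5°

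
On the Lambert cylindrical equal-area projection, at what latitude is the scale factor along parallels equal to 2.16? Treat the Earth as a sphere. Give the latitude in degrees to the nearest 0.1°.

62.4°

The Lambert cylindrical equal-area projection is the cylindrical equal-area projection with its standard parallel at the equator (φ₀ = 0). Cylindrical equal-area (φ₀ = 0°): h = cos φ / cos 0° along meridians, k = cos 0° / cos φ along parallels; h·k = 1.
k = cos φ₀ / cos φ = 2.16  ⇒  cos φ = cos 0° / 2.16 = 0.4630.
φ = arccos(0.4630) ≈ 62.4°.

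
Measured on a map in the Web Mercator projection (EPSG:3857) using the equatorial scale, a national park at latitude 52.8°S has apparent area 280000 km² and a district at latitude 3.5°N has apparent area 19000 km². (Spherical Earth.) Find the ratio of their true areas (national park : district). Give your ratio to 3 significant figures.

5.41

On Mercator the areal scale is sec²φ, so true area = apparent × cos²φ.
True area of national park: 280000 × cos²(52.8°) = 280000 × 0.3655 = 102400 km².
True area of district: 19000 × cos²(3.5°) = 19000 × 0.9963 = 18930 km².
Ratio = 102400 / 18930 ≈ 5.41.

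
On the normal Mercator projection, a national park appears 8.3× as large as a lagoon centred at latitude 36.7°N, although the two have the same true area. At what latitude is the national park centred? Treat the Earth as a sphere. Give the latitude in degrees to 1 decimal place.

On Mercator, (apparent₁)/(apparent₂) = sec²φ₁ / sec²φ₂ when true areas are equal.
cos²φ₂ / cos²φ₁ = 8.3  ⇒  cos φ₁ = cos 36.7° / √8.3 = 0.8018/2.881 = 0.2783.
φ₁ = arccos(0.2783) ≈ 73.8°.

73.8°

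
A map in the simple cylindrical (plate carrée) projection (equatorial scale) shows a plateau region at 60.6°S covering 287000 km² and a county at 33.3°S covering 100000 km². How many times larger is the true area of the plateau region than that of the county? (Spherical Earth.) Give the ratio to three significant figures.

1.69

On the plate carrée, areal scale = h·k = 1 × sec φ, so true area = apparent × cos φ.
True area of plateau region: 287000 × cos(60.6°) = 287000 × 0.4909 = 140900 km².
True area of county: 100000 × cos(33.3°) = 100000 × 0.8358 = 83580 km².
Ratio = 140900 / 83580 ≈ 1.69.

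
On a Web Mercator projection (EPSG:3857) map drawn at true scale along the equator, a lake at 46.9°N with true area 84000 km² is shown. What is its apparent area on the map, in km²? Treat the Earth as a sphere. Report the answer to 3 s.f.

180000 km²

The Mercator projection is conformal; its linear scale factor is the same in every direction and equals sec φ = 1/cos φ.
Areal scale = k² = sec²φ = 1/cos²(46.9°) = 1/0.6833² = 2.142.
Apparent area = 84000 × 2.142 ≈ 180000 km².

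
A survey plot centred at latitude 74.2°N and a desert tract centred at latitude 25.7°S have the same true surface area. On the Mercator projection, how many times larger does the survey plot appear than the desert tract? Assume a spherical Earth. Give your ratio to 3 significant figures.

11.0

Mercator is conformal with k = sec φ, so areal scale = k² = sec²φ.
At 74.2°: sec²(74.2°) = 1/0.2723² = 13.49.
At 25.7°: sec²(25.7°) = 1/0.9011² = 1.232.
Ratio = 13.49/1.232 = cos²(25.7°)/cos²(74.2°) ≈ 11.0.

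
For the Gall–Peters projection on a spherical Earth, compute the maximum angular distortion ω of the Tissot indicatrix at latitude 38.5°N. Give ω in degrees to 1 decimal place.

11.6°

Gall–Peters is a cylindrical equal-area projection with standard parallels at ±45°. Cylindrical equal-area (φ₀ = 45°): h = cos φ / cos 45° along meridians, k = cos 45° / cos φ along parallels; h·k = 1.
At 38.5°: h = 1.107, k = 0.9035; principal scales a = 1.107, b = 0.9035.
sin(ω/2) = (a − b)/(a + b) = 0.2032/2.010 = 0.1011, so ω = 2 arcsin(0.1011) ≈ 11.6°.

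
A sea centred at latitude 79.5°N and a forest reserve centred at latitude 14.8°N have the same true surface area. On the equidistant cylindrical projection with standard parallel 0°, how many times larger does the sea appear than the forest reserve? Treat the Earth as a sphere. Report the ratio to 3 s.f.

Plate carrée maps x = Rλ, y = Rφ. The meridian scale is h = 1 and the parallel scale is k = 1/cos φ = sec φ.
Areal scale at 79.5°: h·k = 1.000 × 5.487 = 5.487.
Areal scale at 14.8°: h·k = 1.000 × 1.034 = 1.034.
Ratio = 5.487/1.034 ≈ 5.31.

5.31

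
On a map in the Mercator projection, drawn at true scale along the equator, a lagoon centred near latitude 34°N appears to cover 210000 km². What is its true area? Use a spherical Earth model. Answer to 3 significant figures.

Mercator is conformal, so the point scale is isotropic: h = k = sec φ = 1/cos φ.
Areal scale = k² = sec²φ = 1/cos²(34°) = 1/0.8290² = 1.455.
True area = apparent / (areal scale) = 210000 / 1.455 ≈ 144000 km².

144000 km²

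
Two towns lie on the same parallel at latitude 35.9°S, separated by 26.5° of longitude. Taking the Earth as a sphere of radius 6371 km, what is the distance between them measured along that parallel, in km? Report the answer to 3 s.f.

Arc length along a parallel = R cos φ · Δλ (with Δλ in radians).
= 6371 × cos 35.9° × (26.5° × π/180) = 6371 × 0.8100 × 0.4625 ≈ 2390 km.

2390 km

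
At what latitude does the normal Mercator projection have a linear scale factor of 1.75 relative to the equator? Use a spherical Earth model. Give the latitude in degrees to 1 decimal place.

55.2°

Mercator scale is k = sec φ = 1/cos φ.
1/cos φ = 1.75  ⇒  cos φ = 0.5714  ⇒  φ = arccos(0.5714) ≈ 55.2°.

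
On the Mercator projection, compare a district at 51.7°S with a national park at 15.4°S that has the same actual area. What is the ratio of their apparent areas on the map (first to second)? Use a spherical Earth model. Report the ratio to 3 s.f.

On Mercator, area is exaggerated by sec²φ = 1/cos²φ.
At 51.7°: sec²(51.7°) = 1/0.6198² = 2.603.
At 15.4°: sec²(15.4°) = 1/0.9641² = 1.076.
Ratio = 2.603/1.076 = cos²(15.4°)/cos²(51.7°) ≈ 2.42.

2.42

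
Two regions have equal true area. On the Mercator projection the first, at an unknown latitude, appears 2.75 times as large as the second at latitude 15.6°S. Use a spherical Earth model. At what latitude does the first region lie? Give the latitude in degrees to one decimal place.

54.5°

Mercator areal scale is sec²φ, so apparent-area ratio = sec²φ₁ / sec²φ₂ = cos²φ₂ / cos²φ₁.
cos²φ₂ / cos²φ₁ = 2.75  ⇒  cos φ₁ = cos 15.6° / √2.75 = 0.9632/1.658 = 0.5808.
φ₁ = arccos(0.5808) ≈ 54.5°.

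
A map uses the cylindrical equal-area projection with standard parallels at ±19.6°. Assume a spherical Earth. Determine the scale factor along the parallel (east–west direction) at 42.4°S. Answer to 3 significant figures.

1.28

For cylindrical equal-area with standard parallel φ₀, h = cos φ / cos φ₀ and k = cos φ₀ / cos φ, so h·k = 1.
k = cos 19.6° / cos 42.4° = 0.9421/0.7385 = 1.276.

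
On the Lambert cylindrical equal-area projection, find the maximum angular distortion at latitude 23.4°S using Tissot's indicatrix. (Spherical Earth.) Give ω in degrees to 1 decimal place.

The Lambert cylindrical equal-area projection is the cylindrical equal-area projection with its standard parallel at the equator (φ₀ = 0). For cylindrical equal-area with standard parallel φ₀, h = cos φ / cos φ₀ and k = cos φ₀ / cos φ, so h·k = 1.
At 23.4°: h = 0.9178, k = 1.090; principal scales a = 1.090, b = 0.9178.
sin(ω/2) = (a − b)/(a + b) = 0.1719/2.007 = 0.08562, so ω = 2 arcsin(0.08562) ≈ 9.8°.

9.8°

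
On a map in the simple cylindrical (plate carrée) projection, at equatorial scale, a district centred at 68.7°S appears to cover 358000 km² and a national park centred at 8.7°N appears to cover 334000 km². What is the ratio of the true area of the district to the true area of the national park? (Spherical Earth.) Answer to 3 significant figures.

0.394

Plate carrée has h = 1 and k = sec φ, giving areal scale sec φ; true area = (apparent area) · cos φ.
True area of district: 358000 × cos(68.7°) = 358000 × 0.3633 = 130000 km².
True area of national park: 334000 × cos(8.7°) = 334000 × 0.9885 = 330200 km².
Ratio = 130000 / 330200 ≈ 0.394.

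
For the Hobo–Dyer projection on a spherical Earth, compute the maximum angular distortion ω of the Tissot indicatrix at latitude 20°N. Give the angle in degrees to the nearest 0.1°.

19.3°

The Hobo–Dyer projection is cylindrical equal-area with φ₀ = 37.5°. For cylindrical equal-area with standard parallel φ₀, h = cos φ / cos φ₀ and k = cos φ₀ / cos φ, so h·k = 1.
At 20°: h = 1.184, k = 0.8443; principal scales a = 1.184, b = 0.8443.
sin(ω/2) = (a − b)/(a + b) = 0.3402/2.029 = 0.1677, so ω = 2 arcsin(0.1677) ≈ 19.3°.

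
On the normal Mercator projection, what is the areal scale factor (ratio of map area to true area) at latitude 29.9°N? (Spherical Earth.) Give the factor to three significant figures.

Mercator is conformal, so the point scale is isotropic: h = k = sec φ = 1/cos φ.
Areal scale = k² = sec²φ = 1/cos²(29.9°) = 1/0.8669² = 1.331.

1.33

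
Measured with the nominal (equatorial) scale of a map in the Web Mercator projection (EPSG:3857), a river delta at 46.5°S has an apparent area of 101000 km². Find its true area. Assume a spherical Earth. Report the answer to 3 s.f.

47900 km²

For Mercator, h = k = sec φ (a conformal cylindrical projection has a single point scale, 1/cos φ).
Areal scale = k² = sec²φ = 1/cos²(46.5°) = 1/0.6884² = 2.110.
True area = apparent / (areal scale) = 101000 / 2.110 ≈ 47900 km².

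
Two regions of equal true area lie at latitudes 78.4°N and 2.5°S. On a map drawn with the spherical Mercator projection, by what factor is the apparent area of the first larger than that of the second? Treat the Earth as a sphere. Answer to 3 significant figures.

24.7

Mercator is conformal with k = sec φ, so areal scale = k² = sec²φ.
At 78.4°: sec²(78.4°) = 1/0.2011² = 24.73.
At 2.5°: sec²(2.5°) = 1/0.9990² = 1.002.
Ratio = 24.73/1.002 = cos²(2.5°)/cos²(78.4°) ≈ 24.7.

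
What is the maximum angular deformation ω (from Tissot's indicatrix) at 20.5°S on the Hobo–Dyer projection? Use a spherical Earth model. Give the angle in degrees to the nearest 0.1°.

18.9°

The Hobo–Dyer projection is cylindrical equal-area with φ₀ = 37.5°. For cylindrical equal-area with standard parallel φ₀, h = cos φ / cos φ₀ and k = cos φ₀ / cos φ, so h·k = 1.
At 20.5°: h = 1.181, k = 0.8470; principal scales a = 1.181, b = 0.8470.
sin(ω/2) = (a − b)/(a + b) = 0.3337/2.028 = 0.1646, so ω = 2 arcsin(0.1646) ≈ 18.9°.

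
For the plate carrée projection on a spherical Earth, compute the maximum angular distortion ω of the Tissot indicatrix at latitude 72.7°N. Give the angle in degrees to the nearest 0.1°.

65.6°

For the equirectangular projection with φ₀ = 0 (plate carrée), h = 1 along meridians and k = sec φ along parallels.
At 72.7°: h = 1.000, k = 3.363; principal scales a = 3.363, b = 1.000.
sin(ω/2) = (a − b)/(a + b) = 2.363/4.363 = 0.5416, so ω = 2 arcsin(0.5416) ≈ 65.6°.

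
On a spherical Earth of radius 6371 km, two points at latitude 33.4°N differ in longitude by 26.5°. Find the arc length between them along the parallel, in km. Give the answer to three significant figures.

2460 km

Arc length along a parallel = R cos φ · Δλ (with Δλ in radians).
= 6371 × cos 33.4° × (26.5° × π/180) = 6371 × 0.8348 × 0.4625 ≈ 2460 km.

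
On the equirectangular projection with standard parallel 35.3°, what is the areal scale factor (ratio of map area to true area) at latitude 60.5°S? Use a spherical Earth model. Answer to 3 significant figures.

1.66

The equidistant cylindrical projection with φ₀ = 35.3° has h = 1 (meridians true) and k = cos φ₀ / cos φ along parallels.
Areal scale = h·k = 1 × cos φ₀ / cos φ; at 60.5°, h = 1.000, k = 1.657, so h·k = 1.657.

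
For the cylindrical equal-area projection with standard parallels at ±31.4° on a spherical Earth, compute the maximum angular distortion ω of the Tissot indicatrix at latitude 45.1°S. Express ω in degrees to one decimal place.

21.6°

A cylindrical equal-area projection with standard parallel φ₀ has meridian scale h = cos φ / cos φ₀ and parallel scale k = cos φ₀ / cos φ (so areas are preserved, h·k = 1).
At 45.1°: h = 0.8270, k = 1.209; principal scales a = 1.209, b = 0.8270.
sin(ω/2) = (a − b)/(a + b) = 0.3822/2.036 = 0.1877, so ω = 2 arcsin(0.1877) ≈ 21.6°.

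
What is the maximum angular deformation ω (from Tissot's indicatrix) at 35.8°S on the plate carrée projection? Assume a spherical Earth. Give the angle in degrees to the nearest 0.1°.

For the equirectangular projection with φ₀ = 0 (plate carrée), h = 1 along meridians and k = sec φ along parallels.
At 35.8°: h = 1.000, k = 1.233; principal scales a = 1.233, b = 1.000.
sin(ω/2) = (a − b)/(a + b) = 0.2329/2.233 = 0.1043, so ω = 2 arcsin(0.1043) ≈ 12.0°.

12.0°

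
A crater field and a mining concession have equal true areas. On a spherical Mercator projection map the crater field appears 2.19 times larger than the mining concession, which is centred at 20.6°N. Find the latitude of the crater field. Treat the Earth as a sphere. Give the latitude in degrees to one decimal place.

50.8°

On Mercator, (apparent₁)/(apparent₂) = sec²φ₁ / sec²φ₂ when true areas are equal.
cos²φ₂ / cos²φ₁ = 2.19  ⇒  cos φ₁ = cos 20.6° / √2.19 = 0.9361/1.480 = 0.6325.
φ₁ = arccos(0.6325) ≈ 50.8°.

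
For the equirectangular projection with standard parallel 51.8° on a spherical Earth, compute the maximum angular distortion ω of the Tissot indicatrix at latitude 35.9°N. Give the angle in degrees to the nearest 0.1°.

With standard parallel φ₀ = 51.8°, the equirectangular projection gives x = Rλ cos φ₀, y = Rφ, so h = 1 and k = cos 51.8° / cos φ.
At 35.9°: h = 1.000, k = 0.7634; principal scales a = 1.000, b = 0.7634.
sin(ω/2) = (a − b)/(a + b) = 0.2366/1.763 = 0.1342, so ω = 2 arcsin(0.1342) ≈ 15.4°.

15.4°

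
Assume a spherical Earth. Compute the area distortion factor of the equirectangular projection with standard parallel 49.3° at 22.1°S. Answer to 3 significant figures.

0.704

The equidistant cylindrical projection with φ₀ = 49.3° has h = 1 (meridians true) and k = cos φ₀ / cos φ along parallels.
Areal scale = h·k = 1 × cos φ₀ / cos φ; at 22.1°, h = 1.000, k = 0.7038, so h·k = 0.7038.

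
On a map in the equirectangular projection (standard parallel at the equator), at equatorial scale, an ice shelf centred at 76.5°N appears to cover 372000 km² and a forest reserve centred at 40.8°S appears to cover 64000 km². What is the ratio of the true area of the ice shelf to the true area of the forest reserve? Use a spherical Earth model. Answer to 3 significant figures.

On the plate carrée, areal scale = h·k = 1 × sec φ, so true area = apparent × cos φ.
True area of ice shelf: 372000 × cos(76.5°) = 372000 × 0.2334 = 86840 km².
True area of forest reserve: 64000 × cos(40.8°) = 64000 × 0.7570 = 48450 km².
Ratio = 86840 / 48450 ≈ 1.79.

1.79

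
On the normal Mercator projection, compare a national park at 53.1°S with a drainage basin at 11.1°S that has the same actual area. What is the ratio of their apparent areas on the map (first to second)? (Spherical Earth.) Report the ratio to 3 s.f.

On Mercator, area is exaggerated by sec²φ = 1/cos²φ.
At 53.1°: sec²(53.1°) = 1/0.6004² = 2.774.
At 11.1°: sec²(11.1°) = 1/0.9813² = 1.038.
Ratio = 2.774/1.038 = cos²(11.1°)/cos²(53.1°) ≈ 2.67.

2.67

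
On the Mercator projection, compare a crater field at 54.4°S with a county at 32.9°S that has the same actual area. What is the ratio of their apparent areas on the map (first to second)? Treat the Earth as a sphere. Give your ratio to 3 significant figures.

Mercator areal scale is sec²φ.
At 54.4°: sec²(54.4°) = 1/0.5821² = 2.951.
At 32.9°: sec²(32.9°) = 1/0.8396² = 1.419.
Ratio = 2.951/1.419 = cos²(32.9°)/cos²(54.4°) ≈ 2.08.

2.08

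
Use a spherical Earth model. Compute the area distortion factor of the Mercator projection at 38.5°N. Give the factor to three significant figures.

1.63

For Mercator, h = k = sec φ (a conformal cylindrical projection has a single point scale, 1/cos φ).
Areal scale = k² = sec²φ = 1/cos²(38.5°) = 1/0.7826² = 1.633.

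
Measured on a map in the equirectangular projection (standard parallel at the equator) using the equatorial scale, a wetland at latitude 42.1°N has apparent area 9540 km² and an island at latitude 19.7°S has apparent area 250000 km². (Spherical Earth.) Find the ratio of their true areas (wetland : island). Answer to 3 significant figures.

Plate carrée has h = 1 and k = sec φ, giving areal scale sec φ; true area = (apparent area) · cos φ.
True area of wetland: 9540 × cos(42.1°) = 9540 × 0.7420 = 7078 km².
True area of island: 250000 × cos(19.7°) = 250000 × 0.9415 = 235400 km².
Ratio = 7078 / 235400 ≈ 0.0301.

0.0301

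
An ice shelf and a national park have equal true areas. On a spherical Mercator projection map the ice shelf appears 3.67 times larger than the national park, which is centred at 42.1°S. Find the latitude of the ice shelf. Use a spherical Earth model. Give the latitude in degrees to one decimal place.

67.2°

On Mercator, (apparent₁)/(apparent₂) = sec²φ₁ / sec²φ₂ when true areas are equal.
cos²φ₂ / cos²φ₁ = 3.67  ⇒  cos φ₁ = cos 42.1° / √3.67 = 0.7420/1.916 = 0.3873.
φ₁ = arccos(0.3873) ≈ 67.2°.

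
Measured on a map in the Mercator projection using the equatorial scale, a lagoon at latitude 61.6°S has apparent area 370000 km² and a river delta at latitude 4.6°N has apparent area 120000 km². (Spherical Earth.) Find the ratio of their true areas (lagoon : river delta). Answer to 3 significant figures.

On Mercator the areal scale is sec²φ, so true area = apparent × cos²φ.
True area of lagoon: 370000 × cos²(61.6°) = 370000 × 0.2262 = 83700 km².
True area of river delta: 120000 × cos²(4.6°) = 120000 × 0.9936 = 119200 km².
Ratio = 83700 / 119200 ≈ 0.702.

0.702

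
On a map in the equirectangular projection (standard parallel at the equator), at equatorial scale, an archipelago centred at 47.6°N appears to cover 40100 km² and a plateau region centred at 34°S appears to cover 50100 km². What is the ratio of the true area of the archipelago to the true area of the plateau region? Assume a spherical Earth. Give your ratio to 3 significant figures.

On the plate carrée, areal scale = h·k = 1 × sec φ, so true area = apparent × cos φ.
True area of archipelago: 40100 × cos(47.6°) = 40100 × 0.6743 = 27040 km².
True area of plateau region: 50100 × cos(34°) = 50100 × 0.8290 = 41530 km².
Ratio = 27040 / 41530 ≈ 0.651.

0.651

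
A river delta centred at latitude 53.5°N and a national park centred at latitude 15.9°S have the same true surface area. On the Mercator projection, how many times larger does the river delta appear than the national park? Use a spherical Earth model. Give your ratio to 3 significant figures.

2.61

On Mercator, area is exaggerated by sec²φ = 1/cos²φ.
At 53.5°: sec²(53.5°) = 1/0.5948² = 2.826.
At 15.9°: sec²(15.9°) = 1/0.9617² = 1.081.
Ratio = 2.826/1.081 = cos²(15.9°)/cos²(53.5°) ≈ 2.61.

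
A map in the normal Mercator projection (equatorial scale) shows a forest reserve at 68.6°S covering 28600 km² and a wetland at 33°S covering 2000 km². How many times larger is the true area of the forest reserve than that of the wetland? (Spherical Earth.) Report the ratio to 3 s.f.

2.71

Mercator's areal exaggeration is sec²φ; hence true area = (apparent area) · cos²φ.
True area of forest reserve: 28600 × cos²(68.6°) = 28600 × 0.1331 = 3808 km².
True area of wetland: 2000 × cos²(33°) = 2000 × 0.7034 = 1407 km².
Ratio = 3808 / 1407 ≈ 2.71.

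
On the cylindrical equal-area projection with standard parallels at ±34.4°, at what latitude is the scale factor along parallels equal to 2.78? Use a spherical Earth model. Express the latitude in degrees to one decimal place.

72.7°

For cylindrical equal-area with standard parallel φ₀, h = cos φ / cos φ₀ and k = cos φ₀ / cos φ, so h·k = 1.
k = cos φ₀ / cos φ = 2.78  ⇒  cos φ = cos 34.4° / 2.78 = 0.2968.
φ = arccos(0.2968) ≈ 72.7°.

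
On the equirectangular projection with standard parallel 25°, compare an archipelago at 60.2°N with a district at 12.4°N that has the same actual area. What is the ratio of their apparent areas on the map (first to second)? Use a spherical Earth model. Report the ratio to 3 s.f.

In the equirectangular projection with standard parallel φ₀ = 25° (x = Rλ cos φ₀, y = Rφ), meridians are true-scale (h = 1) and the parallel scale is k = cos φ₀ / cos φ.
Areal scale at 60.2°: h·k = 1.000 × 1.824 = 1.824.
Areal scale at 12.4°: h·k = 1.000 × 0.9280 = 0.9280.
Ratio = 1.824/0.9280 ≈ 1.97.

1.97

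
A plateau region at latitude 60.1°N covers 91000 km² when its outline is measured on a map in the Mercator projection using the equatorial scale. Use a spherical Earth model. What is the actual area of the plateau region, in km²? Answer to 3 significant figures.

22600 km²

For Mercator, h = k = sec φ (a conformal cylindrical projection has a single point scale, 1/cos φ).
Areal scale = k² = sec²φ = 1/cos²(60.1°) = 1/0.4985² = 4.024.
True area = apparent / (areal scale) = 91000 / 4.024 ≈ 22600 km².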